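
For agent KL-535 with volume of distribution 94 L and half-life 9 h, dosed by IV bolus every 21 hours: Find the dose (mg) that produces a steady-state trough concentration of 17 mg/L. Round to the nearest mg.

6455 mg

τ/t½ = 21/9 ≈ 2.3333, so f = (1/2)^(21/9) ≈ 0.198425.
Cmin,ss = (D/Vd)·f/(1−f), so D = Cmin,ss·Vd·(1−f)/f.
D = 17 × 94 × (1−f)/f ≈ 17 × 94 × 4.03969 ≈ 6455.42 mg.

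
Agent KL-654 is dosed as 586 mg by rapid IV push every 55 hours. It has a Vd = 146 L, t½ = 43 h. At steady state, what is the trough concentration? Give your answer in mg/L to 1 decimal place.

2.8 mg/L

Over one 55-h interval, 55/43 ≈ 1.2791 half-lives elapse, leaving f ≈ 0.4121 of each dose.
Each bolus raises the concentration by D/Vd = 586/146 ≈ 4.014 mg/L.
Steady-state trough Cmin,ss = C₀·f/(1−f) ≈ 4.014 × 0.4121/0.5879 ≈ 2.814 mg/L.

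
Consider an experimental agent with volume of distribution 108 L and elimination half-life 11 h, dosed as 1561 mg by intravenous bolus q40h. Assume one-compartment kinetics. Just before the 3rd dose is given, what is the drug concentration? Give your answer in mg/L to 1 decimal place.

f = (1/2)^(τ/t½) = (1/2)^(40/11) ≈ 0.0804.
C₀ = D/Vd = 1561/108 ≈ 14.454 mg/L.
Before the 3rd dose, 2 doses have been given. Superposition: Cmin = C₀·(f + f²).
≈ 14.454 × (0.0804 + 0.0065) ≈ 14.454 × 0.0869 ≈ 1.256 mg/L.

1.3 mg/L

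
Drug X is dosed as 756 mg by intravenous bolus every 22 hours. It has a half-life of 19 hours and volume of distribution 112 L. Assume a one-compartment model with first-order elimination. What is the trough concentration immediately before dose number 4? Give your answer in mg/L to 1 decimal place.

5.0 mg/L

f = (1/2)^(τ/t½) = (1/2)^(22/19) ≈ 0.4482.
C₀ = D/Vd = 756/112 ≈ 6.750 mg/L.
Before the 4th dose, 3 doses have been given. Superposition: Cmin = C₀·(f + f² + … + f^3).
≈ 6.750 × (0.4482 + 0.2009 + 0.0900) ≈ 6.750 × 0.7391 ≈ 4.989 mg/L.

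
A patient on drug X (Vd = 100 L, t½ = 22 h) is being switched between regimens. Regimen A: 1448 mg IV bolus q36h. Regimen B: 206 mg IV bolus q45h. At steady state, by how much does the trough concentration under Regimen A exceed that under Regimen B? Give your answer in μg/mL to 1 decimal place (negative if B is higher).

Regimen A: f = (1/2)^(36/22) ≈ 0.3217; Cmin,ss = (1448/100)·f/(1−f) ≈ 6.867 μg/mL.
Regimen B: f = (1/2)^(45/22) ≈ 0.2422; Cmin,ss = (206/100)·f/(1−f) ≈ 0.658 μg/mL.
Difference ≈ 6.867 − 0.658 ≈ 6.209 μg/mL.

6.2 μg/mL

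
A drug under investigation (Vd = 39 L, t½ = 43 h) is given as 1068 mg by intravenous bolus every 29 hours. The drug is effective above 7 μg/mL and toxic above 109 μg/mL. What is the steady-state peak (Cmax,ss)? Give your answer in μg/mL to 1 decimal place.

Over one 29-h interval, 29/43 ≈ 0.67442 half-lives elapse, leaving f ≈ 0.6266 of each dose.
At steady state, accumulation factor R = 1/(1 − e^(−kτ)) ≈ 2.6781.
Single-dose peak C₀ = D/Vd = 1068/39 ≈ 27.385 μg/mL.
Steady-state peak Cmax,ss = C₀·R ≈ 27.385 × 2.6781 ≈ 73.340 μg/mL.
Peak 73.3 μg/mL vs MTC 109 μg/mL: below toxic threshold.

73.3 μg/mL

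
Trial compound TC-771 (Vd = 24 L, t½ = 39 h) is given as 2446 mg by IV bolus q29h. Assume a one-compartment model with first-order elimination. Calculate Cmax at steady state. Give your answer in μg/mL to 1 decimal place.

k = ln2/t½ = ln2/39 ≈ 0.017773 h⁻¹; fraction remaining f = e^(−kτ) = e^(−0.017773×29) ≈ 0.5973.
At steady state, accumulation factor R = 1/(1 − e^(−kτ)) ≈ 2.4832.
Each bolus raises the concentration by D/Vd = 2446/24 ≈ 101.917 μg/mL.
Steady-state peak Cmax,ss = C₀·R ≈ 101.917 × 2.4832 ≈ 253.080 μg/mL.

253.1 μg/mL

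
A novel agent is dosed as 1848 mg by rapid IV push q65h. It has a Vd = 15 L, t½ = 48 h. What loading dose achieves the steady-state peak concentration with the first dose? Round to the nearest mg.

f = (1/2)^(65/48) ≈ 0.391161; accumulation ratio R = 1/(1−f) ≈ 1.64247.
Loading dose to hit Cmax,ss on first dose: D_load = D_maint·R ≈ 1848 × 1.64247 ≈ 3035.28 mg.

3035 mg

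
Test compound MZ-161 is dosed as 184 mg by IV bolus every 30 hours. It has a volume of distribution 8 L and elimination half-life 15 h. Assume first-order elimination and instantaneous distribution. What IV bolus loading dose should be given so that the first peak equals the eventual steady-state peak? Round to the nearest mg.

245 mg

f = (1/2)^(30/15) ≈ 0.250000; accumulation ratio R = 1/(1−f) ≈ 1.33333.
Loading dose to hit Cmax,ss on first dose: D_load = D_maint·R ≈ 184 × 1.33333 ≈ 245.33 mg.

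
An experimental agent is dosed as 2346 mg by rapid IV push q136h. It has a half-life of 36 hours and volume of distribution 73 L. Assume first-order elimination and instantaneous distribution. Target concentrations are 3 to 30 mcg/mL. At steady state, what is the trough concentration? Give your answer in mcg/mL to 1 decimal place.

2.5 mcg/mL

k = ln2/t½ = ln2/36 ≈ 0.019254 h⁻¹; fraction remaining f = e^(−kτ) = e^(−0.019254×136) ≈ 0.0729.
At steady state, accumulation factor R = 1/(1 − e^(−kτ)) ≈ 1.0786.
Each bolus raises the concentration by D/Vd = 2346/73 ≈ 32.137 mcg/mL.
Steady-state peak Cmax,ss = C₀·R ≈ 32.137 × 1.0786 ≈ 34.663 mcg/mL.
Steady-state trough Cmin,ss = Cmax,ss·f ≈ 34.663 × 0.0729 ≈ 2.527 mcg/mL.
Trough 2.5 mcg/mL vs MEC 3 mcg/mL: subtherapeutic.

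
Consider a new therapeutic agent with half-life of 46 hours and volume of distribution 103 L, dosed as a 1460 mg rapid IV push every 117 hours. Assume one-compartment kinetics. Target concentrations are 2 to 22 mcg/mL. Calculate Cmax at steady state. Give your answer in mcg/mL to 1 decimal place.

17.1 mcg/mL

k = ln2/t½ = ln2/46 ≈ 0.015068 h⁻¹; fraction remaining f = e^(−kτ) = e^(−0.015068×117) ≈ 0.1715.
At steady state, accumulation factor R = 1/(1 − e^(−kτ)) ≈ 1.2070.
Each bolus raises the concentration by D/Vd = 1460/103 ≈ 14.175 mcg/mL.
Steady-state peak Cmax,ss = C₀·R ≈ 14.175 × 1.2070 ≈ 17.109 mcg/mL.
Peak 17.1 mcg/mL vs MTC 22 mcg/mL: below toxic threshold.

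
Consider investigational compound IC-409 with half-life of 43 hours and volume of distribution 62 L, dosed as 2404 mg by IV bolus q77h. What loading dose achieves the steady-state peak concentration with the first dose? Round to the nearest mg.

f = (1/2)^(77/43) ≈ 0.289032; accumulation ratio R = 1/(1−f) ≈ 1.40653.
Loading dose to hit Cmax,ss on first dose: D_load = D_maint·R ≈ 2404 × 1.40653 ≈ 3381.30 mg.

3381 mg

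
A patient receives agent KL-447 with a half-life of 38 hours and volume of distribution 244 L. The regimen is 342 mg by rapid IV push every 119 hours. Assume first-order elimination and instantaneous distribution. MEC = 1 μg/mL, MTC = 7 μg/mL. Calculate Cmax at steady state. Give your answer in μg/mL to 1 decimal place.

1.6 μg/mL

τ/t½ = 119/38 ≈ 3.1316, so fraction remaining f = (1/2)^(119/38) ≈ 0.1141.
Accumulation ratio R = 1/(1 − f) ≈ 1/0.8859 ≈ 1.1288.
Single-dose peak C₀ = D/Vd = 342/244 ≈ 1.402 μg/mL.
Cmax,ss = C₀/(1 − f) ≈ 1.402/0.8859 ≈ 1.583 μg/mL.
Peak 1.6 μg/mL vs MTC 7 μg/mL: below toxic threshold.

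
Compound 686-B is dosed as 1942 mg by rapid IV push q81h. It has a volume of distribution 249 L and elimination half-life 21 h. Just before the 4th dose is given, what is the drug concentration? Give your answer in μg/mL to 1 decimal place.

0.6 μg/mL

f = (1/2)^(τ/t½) = (1/2)^(81/21) ≈ 0.0690.
C₀ = D/Vd = 1942/249 ≈ 7.799 μg/mL.
Before the 4th dose, 3 doses have been given. Superposition: Cmin = C₀·(f + f² + … + f^3).
≈ 7.799 × (0.0690 + 0.0048 + 0.0003) ≈ 7.799 × 0.0741 ≈ 0.578 μg/mL.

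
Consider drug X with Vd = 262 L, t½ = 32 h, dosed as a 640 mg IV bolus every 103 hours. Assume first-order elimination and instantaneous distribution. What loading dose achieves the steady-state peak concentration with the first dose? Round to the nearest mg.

f = (1/2)^(103/32) ≈ 0.107414; accumulation ratio R = 1/(1−f) ≈ 1.12034.
Loading dose to hit Cmax,ss on first dose: D_load = D_maint·R ≈ 640 × 1.12034 ≈ 717.02 mg.

717 mg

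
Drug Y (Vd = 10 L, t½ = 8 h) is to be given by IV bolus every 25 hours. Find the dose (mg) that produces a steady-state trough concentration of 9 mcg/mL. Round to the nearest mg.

τ/t½ = 25/8 ≈ 3.125, so f = (1/2)^(25/8) ≈ 0.114626.
Cmin,ss = (D/Vd)·f/(1−f), so D = Cmin,ss·Vd·(1−f)/f.
D = 9 × 10 × (1−f)/f ≈ 9 × 10 × 7.72402 ≈ 695.16 mg.

695 mg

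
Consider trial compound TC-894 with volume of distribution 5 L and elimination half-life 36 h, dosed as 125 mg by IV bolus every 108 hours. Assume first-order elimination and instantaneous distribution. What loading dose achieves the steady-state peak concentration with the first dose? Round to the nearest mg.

143 mg

f = (1/2)^(108/36) ≈ 0.125000; accumulation ratio R = 1/(1−f) ≈ 1.14286.
Loading dose to hit Cmax,ss on first dose: D_load = D_maint·R ≈ 125 × 1.14286 ≈ 142.86 mg.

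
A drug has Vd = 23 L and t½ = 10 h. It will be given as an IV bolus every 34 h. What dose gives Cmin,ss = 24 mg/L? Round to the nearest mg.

5275 mg

τ/t½ = 34/10 ≈ 3.4, so f = (1/2)^(34/10) ≈ 0.094732.
Cmin,ss = (D/Vd)·f/(1−f), so D = Cmin,ss·Vd·(1−f)/f.
D = 24 × 23 × (1−f)/f ≈ 24 × 23 × 9.55610 ≈ 5274.97 mg.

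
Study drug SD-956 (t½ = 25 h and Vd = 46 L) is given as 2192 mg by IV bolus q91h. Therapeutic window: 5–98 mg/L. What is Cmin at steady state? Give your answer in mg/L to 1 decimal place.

Over one 91-h interval, 91/25 ≈ 3.64 half-lives elapse, leaving f ≈ 0.0802 of each dose.
Accumulation ratio R = 1/(1 − f) ≈ 1/0.9198 ≈ 1.0872.
Each bolus raises the concentration by D/Vd = 2192/46 ≈ 47.652 mg/L.
Steady-state peak Cmax,ss = C₀·R ≈ 47.652 × 1.0872 ≈ 51.807 mg/L.
One interval later, Cmin,ss = Cmax,ss·e^(−kτ) ≈ 51.807 × 0.0802 ≈ 4.155 mg/L.
Trough 4.2 mg/L vs MEC 5 mg/L: subtherapeutic.

4.2 mg/L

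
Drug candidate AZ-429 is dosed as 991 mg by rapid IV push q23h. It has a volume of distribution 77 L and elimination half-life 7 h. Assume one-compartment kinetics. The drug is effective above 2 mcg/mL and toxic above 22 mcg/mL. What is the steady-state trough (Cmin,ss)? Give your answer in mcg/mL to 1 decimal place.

τ/t½ = 23/7 ≈ 3.2857, so fraction remaining f = (1/2)^(23/7) ≈ 0.1025.
At steady state, accumulation factor R = 1/(1 − e^(−kτ)) ≈ 1.1142.
Single-dose peak C₀ = D/Vd = 991/77 ≈ 12.870 mcg/mL.
Steady-state peak Cmax,ss = C₀·R ≈ 12.870 × 1.1142 ≈ 14.340 mcg/mL.
One interval later, Cmin,ss = Cmax,ss·e^(−kτ) ≈ 14.340 × 0.1025 ≈ 1.470 mcg/mL.
Trough 1.5 mcg/mL vs MEC 2 mcg/mL: subtherapeutic.

1.5 mcg/mL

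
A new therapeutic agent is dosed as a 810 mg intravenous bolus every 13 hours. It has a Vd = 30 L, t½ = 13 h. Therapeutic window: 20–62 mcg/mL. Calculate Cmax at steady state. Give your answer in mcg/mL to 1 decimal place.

τ = 13 h = 1 half-life, so f = (1/2)^1 = 0.5.
Accumulation ratio R = 1/(1 − f) = 1/0.5 = 2/1.
Single-dose peak C₀ = D/Vd = 810/30 = 27 mcg/mL.
Steady-state peak Cmax,ss = C₀·R = 27 × 2/1 ≈ 54.000 mcg/mL.
Peak 54.0 mcg/mL vs MTC 62 mcg/mL: below toxic threshold.

54.0 mcg/mL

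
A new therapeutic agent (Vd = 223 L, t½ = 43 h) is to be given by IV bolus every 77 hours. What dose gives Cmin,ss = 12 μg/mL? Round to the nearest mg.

τ/t½ = 77/43 ≈ 1.7907, so f = (1/2)^(77/43) ≈ 0.289032.
Cmin,ss = (D/Vd)·f/(1−f), so D = Cmin,ss·Vd·(1−f)/f.
D = 12 × 223 × (1−f)/f ≈ 12 × 223 × 2.45982 ≈ 6582.48 mg.

6582 mg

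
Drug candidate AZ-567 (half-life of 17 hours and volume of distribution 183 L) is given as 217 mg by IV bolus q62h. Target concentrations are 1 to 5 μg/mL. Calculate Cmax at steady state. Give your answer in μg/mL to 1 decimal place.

τ/t½ = 62/17 ≈ 3.6471, so fraction remaining f = (1/2)^(62/17) ≈ 0.0798.
At steady state, accumulation factor R = 1/(1 − e^(−kτ)) ≈ 1.0867.
Single-dose peak C₀ = D/Vd = 217/183 ≈ 1.186 μg/mL.
Steady-state peak Cmax,ss = C₀·R ≈ 1.186 × 1.0867 ≈ 1.289 μg/mL.
Peak 1.3 μg/mL vs MTC 5 μg/mL: below toxic threshold.

1.3 μg/mL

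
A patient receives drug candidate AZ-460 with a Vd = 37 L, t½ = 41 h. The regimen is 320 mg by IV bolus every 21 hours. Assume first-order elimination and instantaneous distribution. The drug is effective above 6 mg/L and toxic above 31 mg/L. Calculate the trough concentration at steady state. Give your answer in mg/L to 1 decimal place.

τ/t½ = 21/41 ≈ 0.5122, so fraction remaining f = (1/2)^(21/41) ≈ 0.7012.
Single-dose peak C₀ = D/Vd = 320/37 ≈ 8.649 mg/L.
Steady-state trough Cmin,ss = C₀·f/(1−f) ≈ 8.649 × 0.7012/0.2988 ≈ 20.297 mg/L.
Trough 20.3 mg/L vs MEC 6 mg/L: adequate.

20.3 mg/L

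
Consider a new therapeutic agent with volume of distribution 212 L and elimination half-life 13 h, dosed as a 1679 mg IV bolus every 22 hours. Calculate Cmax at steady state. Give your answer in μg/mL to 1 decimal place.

Over one 22-h interval, 22/13 ≈ 1.6923 half-lives elapse, leaving f ≈ 0.3094 of each dose.
Accumulation ratio R = 1/(1 − f) ≈ 1/0.6906 ≈ 1.4480.
Single-dose peak C₀ = D/Vd = 1679/212 ≈ 7.920 μg/mL.
Steady-state peak Cmax,ss = C₀·R ≈ 7.920 × 1.4480 ≈ 11.468 μg/mL.

11.5 μg/mL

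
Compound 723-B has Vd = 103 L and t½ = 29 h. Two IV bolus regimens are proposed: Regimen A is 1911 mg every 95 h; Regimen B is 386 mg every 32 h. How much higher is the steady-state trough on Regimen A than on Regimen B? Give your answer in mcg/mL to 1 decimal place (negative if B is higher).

Regimen A: f = (1/2)^(95/29) ≈ 0.1032; Cmin,ss = (1911/103)·f/(1−f) ≈ 2.135 mcg/mL.
Regimen B: f = (1/2)^(32/29) ≈ 0.4654; Cmin,ss = (386/103)·f/(1−f) ≈ 3.262 mcg/mL.
Difference ≈ 2.135 − 3.262 ≈ -1.127 mcg/mL.

-1.1 mcg/mL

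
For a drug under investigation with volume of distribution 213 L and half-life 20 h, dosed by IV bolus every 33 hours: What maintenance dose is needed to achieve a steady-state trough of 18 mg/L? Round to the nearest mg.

τ/t½ = 33/20 ≈ 1.65, so f = (1/2)^(33/20) ≈ 0.318640.
Cmin,ss = (D/Vd)·f/(1−f), so D = Cmin,ss·Vd·(1−f)/f.
D = 18 × 213 × (1−f)/f ≈ 18 × 213 × 2.13834 ≈ 8198.40 mg.

8198 mg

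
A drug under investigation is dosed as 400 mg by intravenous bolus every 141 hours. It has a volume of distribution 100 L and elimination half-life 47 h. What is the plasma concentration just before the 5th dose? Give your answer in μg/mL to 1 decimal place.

0.6 μg/mL

f = (1/2)^(τ/t½) = (1/2)^(141/47) ≈ 0.1250.
C₀ = D/Vd = 400/100 ≈ 4.000 μg/mL.
Before the 5th dose, 4 doses have been given. Superposition: Cmin = C₀·(f + f² + … + f^4).
≈ 4.000 × (0.1250 + 0.0156 + 0.0020 + 0.0002) ≈ 4.000 × 0.1428 ≈ 0.571 μg/mL.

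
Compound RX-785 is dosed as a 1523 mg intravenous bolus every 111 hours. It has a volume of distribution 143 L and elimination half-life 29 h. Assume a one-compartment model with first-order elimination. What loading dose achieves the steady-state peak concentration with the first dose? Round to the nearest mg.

1638 mg

f = (1/2)^(111/29) ≈ 0.070434; accumulation ratio R = 1/(1−f) ≈ 1.07577.
Loading dose to hit Cmax,ss on first dose: D_load = D_maint·R ≈ 1523 × 1.07577 ≈ 1638.40 mg.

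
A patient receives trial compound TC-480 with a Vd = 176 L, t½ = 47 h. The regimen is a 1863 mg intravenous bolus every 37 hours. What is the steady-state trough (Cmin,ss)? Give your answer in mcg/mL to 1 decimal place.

14.6 mcg/mL

Over one 37-h interval, 37/47 ≈ 0.78723 half-lives elapse, leaving f ≈ 0.5795 of each dose.
Accumulation ratio R = 1/(1 − f) ≈ 1/0.4205 ≈ 2.3781.
Single-dose peak C₀ = D/Vd = 1863/176 ≈ 10.585 mcg/mL.
Cmax,ss = C₀/(1 − f) ≈ 10.585/0.4205 ≈ 25.172 mcg/mL.
Steady-state trough Cmin,ss = Cmax,ss·f ≈ 25.172 × 0.5795 ≈ 14.587 mcg/mL.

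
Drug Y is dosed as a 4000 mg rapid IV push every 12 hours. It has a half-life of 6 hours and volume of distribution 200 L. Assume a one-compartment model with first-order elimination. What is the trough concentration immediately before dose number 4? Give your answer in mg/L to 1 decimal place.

f = (1/2)^(τ/t½) = (1/2)^(12/6) ≈ 0.2500.
C₀ = D/Vd = 4000/200 ≈ 20.000 mg/L.
Before the 4th dose, 3 doses have been given. Superposition: Cmin = C₀·(f + f² + … + f^3).
≈ 20.000 × (0.2500 + 0.0625 + 0.0156) ≈ 20.000 × 0.3281 ≈ 6.562 mg/L.

6.6 mg/L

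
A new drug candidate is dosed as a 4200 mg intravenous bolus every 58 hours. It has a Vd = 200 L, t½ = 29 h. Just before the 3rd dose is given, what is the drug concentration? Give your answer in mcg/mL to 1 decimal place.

f = (1/2)^(τ/t½) = (1/2)^(58/29) ≈ 0.2500.
C₀ = D/Vd = 4200/200 ≈ 21.000 mcg/mL.
Before the 3rd dose, 2 doses have been given. Superposition: Cmin = C₀·(f + f²).
≈ 21.000 × (0.2500 + 0.0625) ≈ 21.000 × 0.3125 ≈ 6.562 mcg/mL.

6.6 mcg/mL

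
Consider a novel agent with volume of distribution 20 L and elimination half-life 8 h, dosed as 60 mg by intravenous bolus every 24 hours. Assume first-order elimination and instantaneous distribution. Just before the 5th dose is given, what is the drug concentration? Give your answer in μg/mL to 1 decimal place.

0.4 μg/mL

f = (1/2)^(τ/t½) = (1/2)^(24/8) ≈ 0.1250.
C₀ = D/Vd = 60/20 ≈ 3.000 μg/mL.
Before the 5th dose, 4 doses have been given. Superposition: Cmin = C₀·(f + f² + … + f^4).
≈ 3.000 × (0.1250 + 0.0156 + 0.0020 + 0.0002) ≈ 3.000 × 0.1428 ≈ 0.428 μg/mL.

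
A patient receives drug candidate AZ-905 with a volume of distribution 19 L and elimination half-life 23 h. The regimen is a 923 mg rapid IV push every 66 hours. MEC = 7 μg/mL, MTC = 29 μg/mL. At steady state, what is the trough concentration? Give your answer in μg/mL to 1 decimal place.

Over one 66-h interval, 66/23 ≈ 2.8696 half-lives elapse, leaving f ≈ 0.1368 of each dose.
Each bolus raises the concentration by D/Vd = 923/19 ≈ 48.579 μg/mL.
Steady-state trough Cmin,ss = C₀·f/(1−f) ≈ 48.579 × 0.1368/0.8632 ≈ 7.699 μg/mL.
Trough 7.7 μg/mL vs MEC 7 μg/mL: adequate.

7.7 μg/mL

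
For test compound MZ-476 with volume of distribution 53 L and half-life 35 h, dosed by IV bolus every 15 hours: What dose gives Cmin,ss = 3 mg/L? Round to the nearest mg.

τ/t½ = 15/35 ≈ 0.42857, so f = (1/2)^(15/35) ≈ 0.742997.
Cmin,ss = (D/Vd)·f/(1−f), so D = Cmin,ss·Vd·(1−f)/f.
D = 3 × 53 × (1−f)/f ≈ 3 × 53 × 0.34590 ≈ 55.00 mg.

55 mg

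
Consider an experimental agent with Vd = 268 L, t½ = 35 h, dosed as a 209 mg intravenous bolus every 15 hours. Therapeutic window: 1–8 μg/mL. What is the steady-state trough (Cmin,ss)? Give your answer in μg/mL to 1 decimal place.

2.3 μg/mL

Over one 15-h interval, 15/35 ≈ 0.42857 half-lives elapse, leaving f ≈ 0.7430 of each dose.
Each bolus raises the concentration by D/Vd = 209/268 ≈ 0.780 μg/mL.
Steady-state trough Cmin,ss = C₀·f/(1−f) ≈ 0.780 × 0.7430/0.2570 ≈ 2.255 μg/mL.
Trough 2.3 μg/mL vs MEC 1 μg/mL: adequate.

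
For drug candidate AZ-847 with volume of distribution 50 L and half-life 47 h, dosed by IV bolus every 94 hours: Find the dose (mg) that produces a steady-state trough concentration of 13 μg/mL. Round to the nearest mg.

1950 mg

τ/t½ = 94/47 ≈ 2, so f = (1/2)^(94/47) ≈ 0.250000.
Cmin,ss = (D/Vd)·f/(1−f), so D = Cmin,ss·Vd·(1−f)/f.
D = 13 × 50 × (1−f)/f ≈ 13 × 50 × 3.00000 ≈ 1950.00 mg.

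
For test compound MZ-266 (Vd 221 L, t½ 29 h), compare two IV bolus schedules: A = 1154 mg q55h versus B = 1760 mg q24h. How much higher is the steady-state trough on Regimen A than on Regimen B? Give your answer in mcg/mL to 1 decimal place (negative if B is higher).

Regimen A: f = (1/2)^(55/29) ≈ 0.2686; Cmin,ss = (1154/221)·f/(1−f) ≈ 1.918 mcg/mL.
Regimen B: f = (1/2)^(24/29) ≈ 0.5635; Cmin,ss = (1760/221)·f/(1−f) ≈ 10.281 mcg/mL.
Difference ≈ 1.918 − 10.281 ≈ -8.363 mcg/mL.

-8.4 mcg/mL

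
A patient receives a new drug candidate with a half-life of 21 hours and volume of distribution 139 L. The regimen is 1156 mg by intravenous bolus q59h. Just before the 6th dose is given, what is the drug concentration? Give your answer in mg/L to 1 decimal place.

f = (1/2)^(τ/t½) = (1/2)^(59/21) ≈ 0.1426.
C₀ = D/Vd = 1156/139 ≈ 8.317 mg/L.
Before the 6th dose, 5 doses have been given. Superposition: Cmin = C₀·(f + f² + … + f^5).
≈ 8.317 × (0.1426 + 0.0203 + 0.0029 + 0.0004 + 0.0001) ≈ 8.317 × 0.1663 ≈ 1.383 mg/L.

1.4 mg/L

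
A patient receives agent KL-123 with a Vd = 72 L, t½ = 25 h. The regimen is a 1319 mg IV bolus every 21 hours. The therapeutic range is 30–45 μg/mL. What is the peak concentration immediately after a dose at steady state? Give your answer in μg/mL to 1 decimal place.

τ/t½ = 21/25 ≈ 0.84, so fraction remaining f = (1/2)^(21/25) ≈ 0.5586.
At steady state, accumulation factor R = 1/(1 − e^(−kτ)) ≈ 2.2655.
Single-dose peak C₀ = D/Vd = 1319/72 ≈ 18.319 μg/mL.
Steady-state peak Cmax,ss = C₀·R ≈ 18.319 × 2.2655 ≈ 41.502 μg/mL.
Peak 41.5 μg/mL vs MTC 45 μg/mL: below toxic threshold.

41.5 μg/mL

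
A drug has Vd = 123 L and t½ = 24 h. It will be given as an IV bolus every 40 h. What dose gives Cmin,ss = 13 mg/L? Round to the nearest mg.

3478 mg

τ/t½ = 40/24 ≈ 1.6667, so f = (1/2)^(40/24) ≈ 0.314980.
Cmin,ss = (D/Vd)·f/(1−f), so D = Cmin,ss·Vd·(1−f)/f.
D = 13 × 123 × (1−f)/f ≈ 13 × 123 × 2.17480 ≈ 3477.51 mg.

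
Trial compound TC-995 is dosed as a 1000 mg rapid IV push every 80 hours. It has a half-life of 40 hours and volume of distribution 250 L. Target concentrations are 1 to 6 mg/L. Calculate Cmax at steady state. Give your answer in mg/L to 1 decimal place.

τ = 80 h = 2 half-lives, so f = (1/2)^2 = 0.25.
Accumulation ratio R = 1/(1 − f) = 1/0.75 = 4/3.
Single-dose peak C₀ = D/Vd = 1000/250 = 4 mg/L.
Steady-state peak Cmax,ss = C₀·R = 4 × 4/3 ≈ 5.333 mg/L.
Peak 5.3 mg/L vs MTC 6 mg/L: below toxic threshold.

5.3 mg/L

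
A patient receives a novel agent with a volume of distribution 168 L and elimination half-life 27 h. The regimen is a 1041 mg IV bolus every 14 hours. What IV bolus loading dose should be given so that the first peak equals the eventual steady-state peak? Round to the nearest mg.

f = (1/2)^(14/27) ≈ 0.698088; accumulation ratio R = 1/(1−f) ≈ 3.31222.
Loading dose to hit Cmax,ss on first dose: D_load = D_maint·R ≈ 1041 × 3.31222 ≈ 3448.02 mg.

3448 mg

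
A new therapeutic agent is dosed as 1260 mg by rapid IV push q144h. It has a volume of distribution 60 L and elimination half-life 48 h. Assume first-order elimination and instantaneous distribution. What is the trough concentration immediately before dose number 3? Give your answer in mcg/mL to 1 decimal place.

f = (1/2)^(τ/t½) = (1/2)^(144/48) ≈ 0.1250.
C₀ = D/Vd = 1260/60 ≈ 21.000 mcg/mL.
Before the 3rd dose, 2 doses have been given. Superposition: Cmin = C₀·(f + f²).
≈ 21.000 × (0.1250 + 0.0156) ≈ 21.000 × 0.1406 ≈ 2.953 mcg/mL.

3.0 mcg/mL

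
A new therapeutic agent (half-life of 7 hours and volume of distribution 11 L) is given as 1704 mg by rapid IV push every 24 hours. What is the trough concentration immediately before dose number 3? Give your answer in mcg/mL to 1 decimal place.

15.7 mcg/mL

f = (1/2)^(τ/t½) = (1/2)^(24/7) ≈ 0.0929.
C₀ = D/Vd = 1704/11 ≈ 154.909 mcg/mL.
Before the 3rd dose, 2 doses have been given. Superposition: Cmin = C₀·(f + f²).
≈ 154.909 × (0.0929 + 0.0086) ≈ 154.909 × 0.1015 ≈ 15.723 mcg/mL.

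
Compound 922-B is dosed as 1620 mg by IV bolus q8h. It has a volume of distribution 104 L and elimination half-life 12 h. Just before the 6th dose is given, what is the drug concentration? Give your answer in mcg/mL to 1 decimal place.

23.9 mcg/mL

f = (1/2)^(τ/t½) = (1/2)^(8/12) ≈ 0.6300.
C₀ = D/Vd = 1620/104 ≈ 15.577 mcg/mL.
Before the 6th dose, 5 doses have been given. Superposition: Cmin = C₀·(f + f² + … + f^5).
≈ 15.577 × (0.6300 + 0.3969 + 0.2500 + 0.1575 + 0.0992) ≈ 15.577 × 1.5336 ≈ 23.889 mcg/mL.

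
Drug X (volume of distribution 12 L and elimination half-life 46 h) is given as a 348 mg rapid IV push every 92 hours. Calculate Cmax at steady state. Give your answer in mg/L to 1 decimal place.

The dosing interval is 2 half-lives, so f = 2^(−2) = 0.25.
Accumulation ratio R = 1/(1 − f) = 1/0.75 = 4/3.
Single-dose peak C₀ = D/Vd = 348/12 = 29 mg/L.
Steady-state peak Cmax,ss = C₀·R = 29 × 4/3 ≈ 38.667 mg/L.

38.7 mg/L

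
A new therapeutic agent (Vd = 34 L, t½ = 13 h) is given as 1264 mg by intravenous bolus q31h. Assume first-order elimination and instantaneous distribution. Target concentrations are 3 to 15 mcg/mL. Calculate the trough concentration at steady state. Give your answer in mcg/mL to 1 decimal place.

τ/t½ = 31/13 ≈ 2.3846, so fraction remaining f = (1/2)^(31/13) ≈ 0.1915.
Accumulation ratio R = 1/(1 − f) ≈ 1/0.8085 ≈ 1.2369.
Each bolus raises the concentration by D/Vd = 1264/34 ≈ 37.176 mcg/mL.
Cmax,ss = C₀/(1 − f) ≈ 37.176/0.8085 ≈ 45.981 mcg/mL.
One interval later, Cmin,ss = Cmax,ss·e^(−kτ) ≈ 45.981 × 0.1915 ≈ 8.805 mcg/mL.
Trough 8.8 mcg/mL vs MEC 3 mcg/mL: adequate.

8.8 mcg/mL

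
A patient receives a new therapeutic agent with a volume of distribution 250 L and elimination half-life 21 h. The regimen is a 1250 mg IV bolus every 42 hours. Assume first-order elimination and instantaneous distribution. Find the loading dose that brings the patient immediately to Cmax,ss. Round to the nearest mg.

1667 mg

f = (1/2)^(42/21) ≈ 0.250000; accumulation ratio R = 1/(1−f) ≈ 1.33333.
Loading dose to hit Cmax,ss on first dose: D_load = D_maint·R ≈ 1250 × 1.33333 ≈ 1666.66 mg.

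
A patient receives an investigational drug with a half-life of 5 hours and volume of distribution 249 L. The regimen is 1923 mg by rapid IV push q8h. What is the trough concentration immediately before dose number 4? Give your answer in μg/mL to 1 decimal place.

f = (1/2)^(τ/t½) = (1/2)^(8/5) ≈ 0.3299.
C₀ = D/Vd = 1923/249 ≈ 7.723 μg/mL.
Before the 4th dose, 3 doses have been given. Superposition: Cmin = C₀·(f + f² + … + f^3).
≈ 7.723 × (0.3299 + 0.1088 + 0.0359) ≈ 7.723 × 0.4746 ≈ 3.665 μg/mL.

3.7 μg/mL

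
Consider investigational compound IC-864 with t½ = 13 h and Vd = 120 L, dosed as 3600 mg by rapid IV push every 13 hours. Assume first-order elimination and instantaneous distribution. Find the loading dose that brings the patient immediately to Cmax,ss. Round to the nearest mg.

7200 mg

f = (1/2)^(13/13) ≈ 0.500000; accumulation ratio R = 1/(1−f) ≈ 2.00000.
Loading dose to hit Cmax,ss on first dose: D_load = D_maint·R ≈ 3600 × 2.00000 ≈ 7200.00 mg.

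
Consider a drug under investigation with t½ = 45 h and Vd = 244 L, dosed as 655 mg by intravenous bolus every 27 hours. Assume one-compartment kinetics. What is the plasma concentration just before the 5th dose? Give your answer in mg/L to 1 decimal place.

f = (1/2)^(τ/t½) = (1/2)^(27/45) ≈ 0.6598.
C₀ = D/Vd = 655/244 ≈ 2.684 mg/L.
Before the 5th dose, 4 doses have been given. Superposition: Cmin = C₀·(f + f² + … + f^4).
≈ 2.684 × (0.6598 + 0.4353 + 0.2872 + 0.1895) ≈ 2.684 × 1.5718 ≈ 4.219 mg/L.

4.2 mg/L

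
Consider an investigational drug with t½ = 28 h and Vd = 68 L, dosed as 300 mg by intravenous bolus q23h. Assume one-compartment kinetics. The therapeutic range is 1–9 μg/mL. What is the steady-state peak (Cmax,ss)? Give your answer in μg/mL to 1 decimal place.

10.2 μg/mL

Over one 23-h interval, 23/28 ≈ 0.82143 half-lives elapse, leaving f ≈ 0.5659 of each dose.
Accumulation ratio R = 1/(1 − f) ≈ 1/0.4341 ≈ 2.3036.
Single-dose peak C₀ = D/Vd = 300/68 ≈ 4.412 μg/mL.
Steady-state peak Cmax,ss = C₀·R ≈ 4.412 × 2.3036 ≈ 10.163 μg/mL.
Peak 10.2 μg/mL vs MTC 9 μg/mL: exceeds toxic threshold.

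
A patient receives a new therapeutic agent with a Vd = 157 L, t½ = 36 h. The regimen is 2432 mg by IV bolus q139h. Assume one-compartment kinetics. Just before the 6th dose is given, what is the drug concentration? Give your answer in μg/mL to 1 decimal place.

f = (1/2)^(τ/t½) = (1/2)^(139/36) ≈ 0.0688.
C₀ = D/Vd = 2432/157 ≈ 15.490 μg/mL.
Before the 6th dose, 5 doses have been given. Superposition: Cmin = C₀·(f + f² + … + f^5).
≈ 15.490 × (0.0688 + 0.0047 + 0.0003 + 0.0000 + 0.0000) ≈ 15.490 × 0.0738 ≈ 1.143 μg/mL.

1.1 μg/mL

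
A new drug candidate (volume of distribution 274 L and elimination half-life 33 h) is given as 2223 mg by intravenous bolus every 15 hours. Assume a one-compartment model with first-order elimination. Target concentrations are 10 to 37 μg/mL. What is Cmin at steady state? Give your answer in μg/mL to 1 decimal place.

21.9 μg/mL

τ/t½ = 15/33 ≈ 0.45455, so fraction remaining f = (1/2)^(15/33) ≈ 0.7297.
Each bolus raises the concentration by D/Vd = 2223/274 ≈ 8.113 μg/mL.
Steady-state trough Cmin,ss = C₀·f/(1−f) ≈ 8.113 × 0.7297/0.2703 ≈ 21.902 μg/mL.
Trough 21.9 μg/mL vs MEC 10 μg/mL: adequate.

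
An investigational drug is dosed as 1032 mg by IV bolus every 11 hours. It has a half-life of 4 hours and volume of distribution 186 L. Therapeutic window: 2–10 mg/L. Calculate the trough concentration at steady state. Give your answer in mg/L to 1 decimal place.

1.0 mg/L

k = ln2/t½ = ln2/4 ≈ 0.173287 h⁻¹; fraction remaining f = e^(−kτ) = e^(−0.173287×11) ≈ 0.1487.
Accumulation ratio R = 1/(1 − f) ≈ 1/0.8513 ≈ 1.1747.
Each bolus raises the concentration by D/Vd = 1032/186 ≈ 5.548 mg/L.
Cmax,ss = C₀/(1 − f) ≈ 5.548/0.8513 ≈ 6.517 mg/L.
Steady-state trough Cmin,ss = Cmax,ss·f ≈ 6.517 × 0.1487 ≈ 0.969 mg/L.
Trough 1.0 mg/L vs MEC 2 mg/L: subtherapeutic.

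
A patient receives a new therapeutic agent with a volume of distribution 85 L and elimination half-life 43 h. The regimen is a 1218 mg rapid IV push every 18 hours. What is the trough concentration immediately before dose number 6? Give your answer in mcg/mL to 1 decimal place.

f = (1/2)^(τ/t½) = (1/2)^(18/43) ≈ 0.7481.
C₀ = D/Vd = 1218/85 ≈ 14.329 mcg/mL.
Before the 6th dose, 5 doses have been given. Superposition: Cmin = C₀·(f + f² + … + f^5).
≈ 14.329 × (0.7481 + 0.5597 + 0.4187 + 0.3132 + 0.2343) ≈ 14.329 × 2.2740 ≈ 32.584 mcg/mL.

32.6 mcg/mL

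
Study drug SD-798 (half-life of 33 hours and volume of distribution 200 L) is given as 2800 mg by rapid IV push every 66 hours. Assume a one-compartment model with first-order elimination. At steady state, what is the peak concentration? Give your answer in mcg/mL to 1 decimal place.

18.7 mcg/mL

τ = 66 h = 2 half-lives, so f = (1/2)^2 = 0.25.
Accumulation ratio R = 1/(1 − f) = 1/0.75 = 4/3.
Single-dose peak C₀ = D/Vd = 2800/200 = 14 mcg/mL.
Steady-state peak Cmax,ss = C₀·R = 14 × 4/3 ≈ 18.667 mcg/mL.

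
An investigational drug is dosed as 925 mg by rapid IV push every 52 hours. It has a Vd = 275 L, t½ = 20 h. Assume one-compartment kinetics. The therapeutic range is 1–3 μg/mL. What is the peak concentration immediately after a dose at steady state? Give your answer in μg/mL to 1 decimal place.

4.0 μg/mL

Over one 52-h interval, 52/20 ≈ 2.6 half-lives elapse, leaving f ≈ 0.1649 of each dose.
At steady state, accumulation factor R = 1/(1 − e^(−kτ)) ≈ 1.1975.
Single-dose peak C₀ = D/Vd = 925/275 ≈ 3.364 μg/mL.
Steady-state peak Cmax,ss = C₀·R ≈ 3.364 × 1.1975 ≈ 4.028 μg/mL.
Peak 4.0 μg/mL vs MTC 3 μg/mL: exceeds toxic threshold.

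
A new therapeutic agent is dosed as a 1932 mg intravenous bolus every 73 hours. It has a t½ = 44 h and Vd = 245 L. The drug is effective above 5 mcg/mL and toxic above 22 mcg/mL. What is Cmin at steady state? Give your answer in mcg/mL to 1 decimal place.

Over one 73-h interval, 73/44 ≈ 1.6591 half-lives elapse, leaving f ≈ 0.3166 of each dose.
Each bolus raises the concentration by D/Vd = 1932/245 ≈ 7.886 mcg/mL.
Steady-state trough Cmin,ss = C₀·f/(1−f) ≈ 7.886 × 0.3166/0.6834 ≈ 3.653 mcg/mL.
Trough 3.7 mcg/mL vs MEC 5 mcg/mL: subtherapeutic.

3.7 mcg/mL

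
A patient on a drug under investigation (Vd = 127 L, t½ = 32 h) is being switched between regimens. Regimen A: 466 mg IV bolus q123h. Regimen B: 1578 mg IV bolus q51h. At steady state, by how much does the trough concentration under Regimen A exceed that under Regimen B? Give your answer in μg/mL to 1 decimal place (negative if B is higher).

-5.9 μg/mL

Regimen A: f = (1/2)^(123/32) ≈ 0.0696; Cmin,ss = (466/127)·f/(1−f) ≈ 0.274 μg/mL.
Regimen B: f = (1/2)^(51/32) ≈ 0.3313; Cmin,ss = (1578/127)·f/(1−f) ≈ 6.156 μg/mL.
Difference ≈ 0.274 − 6.156 ≈ -5.882 μg/mL.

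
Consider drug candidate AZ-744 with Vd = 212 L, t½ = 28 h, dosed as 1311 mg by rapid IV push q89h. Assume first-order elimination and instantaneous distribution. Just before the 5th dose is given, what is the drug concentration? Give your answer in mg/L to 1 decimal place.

0.8 mg/L

f = (1/2)^(τ/t½) = (1/2)^(89/28) ≈ 0.1104.
C₀ = D/Vd = 1311/212 ≈ 6.184 mg/L.
Before the 5th dose, 4 doses have been given. Superposition: Cmin = C₀·(f + f² + … + f^4).
≈ 6.184 × (0.1104 + 0.0122 + 0.0013 + 0.0001) ≈ 6.184 × 0.1240 ≈ 0.767 mg/L.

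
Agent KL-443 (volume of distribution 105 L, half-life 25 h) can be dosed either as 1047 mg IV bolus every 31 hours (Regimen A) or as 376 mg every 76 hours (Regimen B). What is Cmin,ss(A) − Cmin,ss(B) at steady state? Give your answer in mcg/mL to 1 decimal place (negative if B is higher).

Regimen A: f = (1/2)^(31/25) ≈ 0.4234; Cmin,ss = (1047/105)·f/(1−f) ≈ 7.322 mcg/mL.
Regimen B: f = (1/2)^(76/25) ≈ 0.1216; Cmin,ss = (376/105)·f/(1−f) ≈ 0.496 mcg/mL.
Difference ≈ 7.322 − 0.496 ≈ 6.826 mcg/mL.

6.8 mcg/mL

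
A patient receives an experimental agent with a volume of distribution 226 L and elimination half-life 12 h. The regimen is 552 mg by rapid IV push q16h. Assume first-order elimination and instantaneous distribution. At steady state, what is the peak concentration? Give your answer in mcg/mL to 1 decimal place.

4.0 mcg/mL

τ/t½ = 16/12 ≈ 1.3333, so fraction remaining f = (1/2)^(16/12) ≈ 0.3969.
At steady state, accumulation factor R = 1/(1 − e^(−kτ)) ≈ 1.6581.
Each bolus raises the concentration by D/Vd = 552/226 ≈ 2.442 mcg/mL.
Steady-state peak Cmax,ss = C₀·R ≈ 2.442 × 1.6581 ≈ 4.049 mcg/mL.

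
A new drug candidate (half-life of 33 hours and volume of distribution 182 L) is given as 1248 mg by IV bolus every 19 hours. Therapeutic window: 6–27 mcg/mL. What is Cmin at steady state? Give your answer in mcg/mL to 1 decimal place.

k = ln2/t½ = ln2/33 ≈ 0.021004 h⁻¹; fraction remaining f = e^(−kτ) = e^(−0.021004×19) ≈ 0.6709.
Accumulation ratio R = 1/(1 − f) ≈ 1/0.3291 ≈ 3.0386.
Single-dose peak C₀ = D/Vd = 1248/182 ≈ 6.857 mcg/mL.
Cmax,ss = C₀/(1 − f) ≈ 6.857/0.3291 ≈ 20.836 mcg/mL.
Steady-state trough Cmin,ss = Cmax,ss·f ≈ 20.836 × 0.6709 ≈ 13.979 mcg/mL.
Trough 14.0 mcg/mL vs MEC 6 mcg/mL: adequate.

14.0 mcg/mL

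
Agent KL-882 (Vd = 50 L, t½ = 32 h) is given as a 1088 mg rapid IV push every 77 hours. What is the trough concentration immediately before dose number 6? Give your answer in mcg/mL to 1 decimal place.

f = (1/2)^(τ/t½) = (1/2)^(77/32) ≈ 0.1886.
C₀ = D/Vd = 1088/50 ≈ 21.760 mcg/mL.
Before the 6th dose, 5 doses have been given. Superposition: Cmin = C₀·(f + f² + … + f^5).
≈ 21.760 × (0.1886 + 0.0356 + 0.0067 + 0.0013 + 0.0002) ≈ 21.760 × 0.2324 ≈ 5.057 mcg/mL.

5.1 mcg/mL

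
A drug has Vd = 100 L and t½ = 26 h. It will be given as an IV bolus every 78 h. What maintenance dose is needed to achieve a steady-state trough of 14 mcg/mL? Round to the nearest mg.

9800 mg

τ/t½ = 78/26 ≈ 3, so f = (1/2)^(78/26) ≈ 0.125000.
Cmin,ss = (D/Vd)·f/(1−f), so D = Cmin,ss·Vd·(1−f)/f.
D = 14 × 100 × (1−f)/f ≈ 14 × 100 × 7.00000 ≈ 9800.00 mg.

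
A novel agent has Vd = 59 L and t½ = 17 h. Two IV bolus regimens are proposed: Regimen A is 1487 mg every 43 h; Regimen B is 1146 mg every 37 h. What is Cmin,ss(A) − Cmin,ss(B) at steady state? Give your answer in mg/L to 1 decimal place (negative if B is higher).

Regimen A: f = (1/2)^(43/17) ≈ 0.1732; Cmin,ss = (1487/59)·f/(1−f) ≈ 5.280 mg/L.
Regimen B: f = (1/2)^(37/17) ≈ 0.2212; Cmin,ss = (1146/59)·f/(1−f) ≈ 5.517 mg/L.
Difference ≈ 5.280 − 5.517 ≈ -0.237 mg/L.

-0.2 mg/L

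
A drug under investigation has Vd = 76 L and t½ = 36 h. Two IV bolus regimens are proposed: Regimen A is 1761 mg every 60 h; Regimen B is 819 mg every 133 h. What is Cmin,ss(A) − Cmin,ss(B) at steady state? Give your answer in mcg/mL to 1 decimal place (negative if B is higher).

Regimen A: f = (1/2)^(60/36) ≈ 0.3150; Cmin,ss = (1761/76)·f/(1−f) ≈ 10.655 mcg/mL.
Regimen B: f = (1/2)^(133/36) ≈ 0.0772; Cmin,ss = (819/76)·f/(1−f) ≈ 0.902 mcg/mL.
Difference ≈ 10.655 − 0.902 ≈ 9.753 mcg/mL.

9.8 mcg/mL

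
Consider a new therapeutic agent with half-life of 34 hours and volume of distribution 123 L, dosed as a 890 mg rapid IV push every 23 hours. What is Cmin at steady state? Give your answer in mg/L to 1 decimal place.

Over one 23-h interval, 23/34 ≈ 0.67647 half-lives elapse, leaving f ≈ 0.6257 of each dose.
Single-dose peak C₀ = D/Vd = 890/123 ≈ 7.236 mg/L.
Steady-state trough Cmin,ss = C₀·f/(1−f) ≈ 7.236 × 0.6257/0.3743 ≈ 12.096 mg/L.

12.1 mg/L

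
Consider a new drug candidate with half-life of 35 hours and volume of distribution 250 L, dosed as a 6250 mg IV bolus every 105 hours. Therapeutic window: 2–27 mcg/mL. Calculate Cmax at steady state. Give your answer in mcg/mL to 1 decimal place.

The dosing interval is 3 half-lives, so f = 2^(−3) = 0.125.
At steady state, R = 1/(1 − 0.125) = 8/7.
Single-dose peak C₀ = D/Vd = 6250/250 = 25 mcg/mL.
Steady-state peak Cmax,ss = C₀·R = 25 × 8/7 ≈ 28.571 mcg/mL.
Peak 28.6 mcg/mL vs MTC 27 mcg/mL: exceeds toxic threshold.

28.6 mcg/mL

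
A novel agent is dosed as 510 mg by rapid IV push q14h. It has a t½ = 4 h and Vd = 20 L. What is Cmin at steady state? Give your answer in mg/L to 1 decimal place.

k = ln2/t½ = ln2/4 ≈ 0.173287 h⁻¹; fraction remaining f = e^(−kτ) = e^(−0.173287×14) ≈ 0.0884.
At steady state, accumulation factor R = 1/(1 − e^(−kτ)) ≈ 1.0970.
Each bolus raises the concentration by D/Vd = 510/20 ≈ 25.500 mg/L.
Steady-state peak Cmax,ss = C₀·R ≈ 25.500 × 1.0970 ≈ 27.973 mg/L.
One interval later, Cmin,ss = Cmax,ss·e^(−kτ) ≈ 27.973 × 0.0884 ≈ 2.473 mg/L.

2.5 mg/L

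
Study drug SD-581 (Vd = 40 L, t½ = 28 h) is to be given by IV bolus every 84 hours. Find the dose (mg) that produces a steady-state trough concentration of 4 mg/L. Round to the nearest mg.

1120 mg

τ/t½ = 84/28 ≈ 3, so f = (1/2)^(84/28) ≈ 0.125000.
Cmin,ss = (D/Vd)·f/(1−f), so D = Cmin,ss·Vd·(1−f)/f.
D = 4 × 40 × (1−f)/f ≈ 4 × 40 × 7.00000 ≈ 1120.00 mg.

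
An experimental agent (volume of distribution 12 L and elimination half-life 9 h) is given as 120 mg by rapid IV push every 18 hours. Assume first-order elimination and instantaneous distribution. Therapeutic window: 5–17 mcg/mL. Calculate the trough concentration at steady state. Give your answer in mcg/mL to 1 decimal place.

The dosing interval is 2 half-lives, so f = 2^(−2) = 0.25.
Accumulation ratio R = 1/(1 − f) = 1/0.75 = 4/3.
Single-dose peak C₀ = D/Vd = 120/12 = 10 mcg/mL.
Steady-state peak Cmax,ss = C₀·R = 10 × 4/3 ≈ 13.333 mcg/mL.
Steady-state trough Cmin,ss = Cmax,ss·f ≈ 13.333 × 0.25 ≈ 3.333 mcg/mL.
Trough 3.3 mcg/mL vs MEC 5 mcg/mL: subtherapeutic.

3.3 mcg/mL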